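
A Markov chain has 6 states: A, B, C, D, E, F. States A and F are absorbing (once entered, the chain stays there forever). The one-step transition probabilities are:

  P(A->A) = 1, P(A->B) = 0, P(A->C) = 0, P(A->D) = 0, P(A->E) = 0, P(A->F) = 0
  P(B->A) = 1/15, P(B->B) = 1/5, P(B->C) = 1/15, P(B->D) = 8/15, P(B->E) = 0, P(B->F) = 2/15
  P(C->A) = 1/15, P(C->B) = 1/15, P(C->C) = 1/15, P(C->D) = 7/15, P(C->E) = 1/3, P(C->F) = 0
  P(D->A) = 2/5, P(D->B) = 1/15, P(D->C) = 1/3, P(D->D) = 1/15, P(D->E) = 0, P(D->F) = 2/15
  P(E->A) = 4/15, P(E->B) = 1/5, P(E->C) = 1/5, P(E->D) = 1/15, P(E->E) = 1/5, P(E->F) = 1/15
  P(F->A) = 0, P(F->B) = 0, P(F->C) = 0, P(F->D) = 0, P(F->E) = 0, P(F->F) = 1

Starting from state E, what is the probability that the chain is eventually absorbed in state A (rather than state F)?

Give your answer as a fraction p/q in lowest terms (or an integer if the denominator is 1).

Let a_i = P(absorbed in A | start in state i).
Boundary conditions: a_A = 1, a_F = 0.
For each transient state i, a_i = sum_j P(i->j) * a_j:
  a_B = 1/15*a_A + 1/5*a_B + 1/15*a_C + 8/15*a_D + 0*a_E + 2/15*a_F
  a_C = 1/15*a_A + 1/15*a_B + 1/15*a_C + 7/15*a_D + 1/3*a_E + 0*a_F
  a_D = 2/5*a_A + 1/15*a_B + 1/3*a_C + 1/15*a_D + 0*a_E + 2/15*a_F
  a_E = 4/15*a_A + 1/5*a_B + 1/5*a_C + 1/15*a_D + 1/5*a_E + 1/15*a_F

Substituting a_A = 1 and a_F = 0, rearrange to (I - Q) a = r where r[i] = P(i -> A):
  [4/5, -1/15, -8/15, 0] . (a_B, a_C, a_D, a_E) = 1/15
  [-1/15, 14/15, -7/15, -1/3] . (a_B, a_C, a_D, a_E) = 1/15
  [-1/15, -1/3, 14/15, 0] . (a_B, a_C, a_D, a_E) = 2/5
  [-1/5, -1/5, -1/15, 4/5] . (a_B, a_C, a_D, a_E) = 4/15

Solving yields:
  a_B = 11303/17593
  a_C = 13291/17593
  a_D = 13094/17593
  a_E = 13104/17593

Starting state is E, so the absorption probability is a_E = 13104/17593.

Answer: 13104/17593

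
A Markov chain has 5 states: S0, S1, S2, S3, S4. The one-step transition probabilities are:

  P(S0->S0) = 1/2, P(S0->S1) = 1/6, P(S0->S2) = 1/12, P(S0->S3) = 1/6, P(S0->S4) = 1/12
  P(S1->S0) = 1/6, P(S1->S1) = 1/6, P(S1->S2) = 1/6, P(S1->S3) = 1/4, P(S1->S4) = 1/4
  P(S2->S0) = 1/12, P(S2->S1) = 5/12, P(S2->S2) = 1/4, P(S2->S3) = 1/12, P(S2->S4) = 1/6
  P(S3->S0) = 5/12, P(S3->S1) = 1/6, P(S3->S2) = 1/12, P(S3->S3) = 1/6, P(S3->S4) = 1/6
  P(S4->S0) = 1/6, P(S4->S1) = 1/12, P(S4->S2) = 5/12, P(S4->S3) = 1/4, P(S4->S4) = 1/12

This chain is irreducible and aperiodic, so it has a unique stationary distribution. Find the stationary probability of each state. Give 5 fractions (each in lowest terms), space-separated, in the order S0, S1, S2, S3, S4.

Answer: 4775/16164 1609/8082 2885/16164 973/5388 263/1796

Derivation:
The stationary distribution satisfies pi = pi * P, i.e.:
  pi_S0 = 1/2*pi_S0 + 1/6*pi_S1 + 1/12*pi_S2 + 5/12*pi_S3 + 1/6*pi_S4
  pi_S1 = 1/6*pi_S0 + 1/6*pi_S1 + 5/12*pi_S2 + 1/6*pi_S3 + 1/12*pi_S4
  pi_S2 = 1/12*pi_S0 + 1/6*pi_S1 + 1/4*pi_S2 + 1/12*pi_S3 + 5/12*pi_S4
  pi_S3 = 1/6*pi_S0 + 1/4*pi_S1 + 1/12*pi_S2 + 1/6*pi_S3 + 1/4*pi_S4
  pi_S4 = 1/12*pi_S0 + 1/4*pi_S1 + 1/6*pi_S2 + 1/6*pi_S3 + 1/12*pi_S4
with normalization: pi_S0 + pi_S1 + pi_S2 + pi_S3 + pi_S4 = 1.

Using the first 4 balance equations plus normalization, the linear system A*pi = b is:
  [-1/2, 1/6, 1/12, 5/12, 1/6] . pi = 0
  [1/6, -5/6, 5/12, 1/6, 1/12] . pi = 0
  [1/12, 1/6, -3/4, 1/12, 5/12] . pi = 0
  [1/6, 1/4, 1/12, -5/6, 1/4] . pi = 0
  [1, 1, 1, 1, 1] . pi = 1

Solving yields:
  pi_S0 = 4775/16164
  pi_S1 = 1609/8082
  pi_S2 = 2885/16164
  pi_S3 = 973/5388
  pi_S4 = 263/1796

Verification (pi * P):
  4775/16164*1/2 + 1609/8082*1/6 + 2885/16164*1/12 + 973/5388*5/12 + 263/1796*1/6 = 4775/16164 = pi_S0  (ok)
  4775/16164*1/6 + 1609/8082*1/6 + 2885/16164*5/12 + 973/5388*1/6 + 263/1796*1/12 = 1609/8082 = pi_S1  (ok)
  4775/16164*1/12 + 1609/8082*1/6 + 2885/16164*1/4 + 973/5388*1/12 + 263/1796*5/12 = 2885/16164 = pi_S2  (ok)
  4775/16164*1/6 + 1609/8082*1/4 + 2885/16164*1/12 + 973/5388*1/6 + 263/1796*1/4 = 973/5388 = pi_S3  (ok)
  4775/16164*1/12 + 1609/8082*1/4 + 2885/16164*1/6 + 973/5388*1/6 + 263/1796*1/12 = 263/1796 = pi_S4  (ok)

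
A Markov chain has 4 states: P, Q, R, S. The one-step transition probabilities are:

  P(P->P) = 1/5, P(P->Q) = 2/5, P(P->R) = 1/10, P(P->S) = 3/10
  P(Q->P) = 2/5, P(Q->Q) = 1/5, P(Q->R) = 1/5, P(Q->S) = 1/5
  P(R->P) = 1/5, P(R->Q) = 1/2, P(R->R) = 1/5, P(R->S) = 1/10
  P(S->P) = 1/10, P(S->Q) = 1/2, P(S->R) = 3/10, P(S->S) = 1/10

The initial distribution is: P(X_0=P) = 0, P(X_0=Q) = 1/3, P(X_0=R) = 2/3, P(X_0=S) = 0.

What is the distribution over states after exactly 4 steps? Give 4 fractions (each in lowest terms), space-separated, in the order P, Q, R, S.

Propagating the distribution step by step (d_{t+1} = d_t * P):
d_0 = (P=0, Q=1/3, R=2/3, S=0)
  d_1[P] = 0*1/5 + 1/3*2/5 + 2/3*1/5 + 0*1/10 = 4/15
  d_1[Q] = 0*2/5 + 1/3*1/5 + 2/3*1/2 + 0*1/2 = 2/5
  d_1[R] = 0*1/10 + 1/3*1/5 + 2/3*1/5 + 0*3/10 = 1/5
  d_1[S] = 0*3/10 + 1/3*1/5 + 2/3*1/10 + 0*1/10 = 2/15
d_1 = (P=4/15, Q=2/5, R=1/5, S=2/15)
  d_2[P] = 4/15*1/5 + 2/5*2/5 + 1/5*1/5 + 2/15*1/10 = 4/15
  d_2[Q] = 4/15*2/5 + 2/5*1/5 + 1/5*1/2 + 2/15*1/2 = 53/150
  d_2[R] = 4/15*1/10 + 2/5*1/5 + 1/5*1/5 + 2/15*3/10 = 14/75
  d_2[S] = 4/15*3/10 + 2/5*1/5 + 1/5*1/10 + 2/15*1/10 = 29/150
d_2 = (P=4/15, Q=53/150, R=14/75, S=29/150)
  d_3[P] = 4/15*1/5 + 53/150*2/5 + 14/75*1/5 + 29/150*1/10 = 377/1500
  d_3[Q] = 4/15*2/5 + 53/150*1/5 + 14/75*1/2 + 29/150*1/2 = 551/1500
  d_3[R] = 4/15*1/10 + 53/150*1/5 + 14/75*1/5 + 29/150*3/10 = 289/1500
  d_3[S] = 4/15*3/10 + 53/150*1/5 + 14/75*1/10 + 29/150*1/10 = 283/1500
d_3 = (P=377/1500, Q=551/1500, R=289/1500, S=283/1500)
  d_4[P] = 377/1500*1/5 + 551/1500*2/5 + 289/1500*1/5 + 283/1500*1/10 = 1273/5000
  d_4[Q] = 377/1500*2/5 + 551/1500*1/5 + 289/1500*1/2 + 283/1500*1/2 = 547/1500
  d_4[R] = 377/1500*1/10 + 551/1500*1/5 + 289/1500*1/5 + 283/1500*3/10 = 1453/7500
  d_4[S] = 377/1500*3/10 + 551/1500*1/5 + 289/1500*1/10 + 283/1500*1/10 = 187/1000
d_4 = (P=1273/5000, Q=547/1500, R=1453/7500, S=187/1000)

Answer: 1273/5000 547/1500 1453/7500 187/1000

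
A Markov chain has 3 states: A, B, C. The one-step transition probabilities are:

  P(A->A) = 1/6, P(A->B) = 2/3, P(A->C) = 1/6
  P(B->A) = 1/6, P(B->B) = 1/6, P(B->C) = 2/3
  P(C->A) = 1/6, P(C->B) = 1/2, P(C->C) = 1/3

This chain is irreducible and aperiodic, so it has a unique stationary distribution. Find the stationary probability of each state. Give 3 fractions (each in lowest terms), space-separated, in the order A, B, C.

The stationary distribution satisfies pi = pi * P, i.e.:
  pi_A = 1/6*pi_A + 1/6*pi_B + 1/6*pi_C
  pi_B = 2/3*pi_A + 1/6*pi_B + 1/2*pi_C
  pi_C = 1/6*pi_A + 2/3*pi_B + 1/3*pi_C
with normalization: pi_A + pi_B + pi_C = 1.

Using the first 2 balance equations plus normalization, the linear system A*pi = b is:
  [-5/6, 1/6, 1/6] . pi = 0
  [2/3, -5/6, 1/2] . pi = 0
  [1, 1, 1] . pi = 1

Solving yields:
  pi_A = 1/6
  pi_B = 19/48
  pi_C = 7/16

Verification (pi * P):
  1/6*1/6 + 19/48*1/6 + 7/16*1/6 = 1/6 = pi_A  (ok)
  1/6*2/3 + 19/48*1/6 + 7/16*1/2 = 19/48 = pi_B  (ok)
  1/6*1/6 + 19/48*2/3 + 7/16*1/3 = 7/16 = pi_C  (ok)

Answer: 1/6 19/48 7/16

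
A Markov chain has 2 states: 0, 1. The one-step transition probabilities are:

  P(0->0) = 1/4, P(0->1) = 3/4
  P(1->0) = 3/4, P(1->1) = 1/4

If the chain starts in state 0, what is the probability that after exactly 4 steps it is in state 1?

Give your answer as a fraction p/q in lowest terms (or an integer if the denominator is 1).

Computing P^4 by repeated multiplication:
P^1 =
  0: [1/4, 3/4]
  1: [3/4, 1/4]
P^2 =
  0: [5/8, 3/8]
  1: [3/8, 5/8]
P^3 =
  0: [7/16, 9/16]
  1: [9/16, 7/16]
P^4 =
  0: [17/32, 15/32]
  1: [15/32, 17/32]

(P^4)[0 -> 1] = 15/32

Answer: 15/32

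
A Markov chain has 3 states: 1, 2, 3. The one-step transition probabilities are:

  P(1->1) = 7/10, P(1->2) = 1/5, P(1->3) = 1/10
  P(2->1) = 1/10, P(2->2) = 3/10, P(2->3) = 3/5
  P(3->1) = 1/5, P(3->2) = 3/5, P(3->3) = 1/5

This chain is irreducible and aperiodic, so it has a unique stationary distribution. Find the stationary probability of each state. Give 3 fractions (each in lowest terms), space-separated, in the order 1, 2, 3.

Answer: 20/61 22/61 19/61

Derivation:
The stationary distribution satisfies pi = pi * P, i.e.:
  pi_1 = 7/10*pi_1 + 1/10*pi_2 + 1/5*pi_3
  pi_2 = 1/5*pi_1 + 3/10*pi_2 + 3/5*pi_3
  pi_3 = 1/10*pi_1 + 3/5*pi_2 + 1/5*pi_3
with normalization: pi_1 + pi_2 + pi_3 = 1.

Using the first 2 balance equations plus normalization, the linear system A*pi = b is:
  [-3/10, 1/10, 1/5] . pi = 0
  [1/5, -7/10, 3/5] . pi = 0
  [1, 1, 1] . pi = 1

Solving yields:
  pi_1 = 20/61
  pi_2 = 22/61
  pi_3 = 19/61

Verification (pi * P):
  20/61*7/10 + 22/61*1/10 + 19/61*1/5 = 20/61 = pi_1  (ok)
  20/61*1/5 + 22/61*3/10 + 19/61*3/5 = 22/61 = pi_2  (ok)
  20/61*1/10 + 22/61*3/5 + 19/61*1/5 = 19/61 = pi_3  (ok)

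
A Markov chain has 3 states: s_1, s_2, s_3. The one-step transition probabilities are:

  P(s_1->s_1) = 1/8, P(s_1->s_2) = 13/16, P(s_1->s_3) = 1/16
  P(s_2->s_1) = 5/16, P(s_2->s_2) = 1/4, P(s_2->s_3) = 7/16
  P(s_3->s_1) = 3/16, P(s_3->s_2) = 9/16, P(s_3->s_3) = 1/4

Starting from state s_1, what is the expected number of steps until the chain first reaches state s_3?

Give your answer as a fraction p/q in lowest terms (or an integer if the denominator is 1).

Let h_i = expected steps to first reach s_3 from state i.
Boundary: h_s_3 = 0.
First-step equations for the other states:
  h_s_1 = 1 + 1/8*h_s_1 + 13/16*h_s_2 + 1/16*h_s_3
  h_s_2 = 1 + 5/16*h_s_1 + 1/4*h_s_2 + 7/16*h_s_3

Substituting h_s_3 = 0 and rearranging gives the linear system (I - Q) h = 1:
  [7/8, -13/16] . (h_s_1, h_s_2) = 1
  [-5/16, 3/4] . (h_s_1, h_s_2) = 1

Solving yields:
  h_s_1 = 400/103
  h_s_2 = 304/103

Starting state is s_1, so the expected hitting time is h_s_1 = 400/103.

Answer: 400/103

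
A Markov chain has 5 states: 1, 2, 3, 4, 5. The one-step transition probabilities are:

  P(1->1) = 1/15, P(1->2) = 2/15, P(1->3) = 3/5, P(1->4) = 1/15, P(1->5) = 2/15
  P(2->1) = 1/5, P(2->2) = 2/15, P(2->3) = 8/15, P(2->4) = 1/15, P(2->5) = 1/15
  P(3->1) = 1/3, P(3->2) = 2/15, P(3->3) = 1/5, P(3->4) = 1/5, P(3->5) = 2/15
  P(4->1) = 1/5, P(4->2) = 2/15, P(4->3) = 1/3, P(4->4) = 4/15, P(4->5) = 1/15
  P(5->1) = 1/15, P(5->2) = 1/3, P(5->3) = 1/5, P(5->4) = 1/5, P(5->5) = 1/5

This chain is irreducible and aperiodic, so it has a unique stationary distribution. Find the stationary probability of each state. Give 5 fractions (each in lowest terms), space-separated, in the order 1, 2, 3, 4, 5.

Answer: 475/2326 8783/55824 6621/18608 9079/55824 2233/18608

Derivation:
The stationary distribution satisfies pi = pi * P, i.e.:
  pi_1 = 1/15*pi_1 + 1/5*pi_2 + 1/3*pi_3 + 1/5*pi_4 + 1/15*pi_5
  pi_2 = 2/15*pi_1 + 2/15*pi_2 + 2/15*pi_3 + 2/15*pi_4 + 1/3*pi_5
  pi_3 = 3/5*pi_1 + 8/15*pi_2 + 1/5*pi_3 + 1/3*pi_4 + 1/5*pi_5
  pi_4 = 1/15*pi_1 + 1/15*pi_2 + 1/5*pi_3 + 4/15*pi_4 + 1/5*pi_5
  pi_5 = 2/15*pi_1 + 1/15*pi_2 + 2/15*pi_3 + 1/15*pi_4 + 1/5*pi_5
with normalization: pi_1 + pi_2 + pi_3 + pi_4 + pi_5 = 1.

Using the first 4 balance equations plus normalization, the linear system A*pi = b is:
  [-14/15, 1/5, 1/3, 1/5, 1/15] . pi = 0
  [2/15, -13/15, 2/15, 2/15, 1/3] . pi = 0
  [3/5, 8/15, -4/5, 1/3, 1/5] . pi = 0
  [1/15, 1/15, 1/5, -11/15, 1/5] . pi = 0
  [1, 1, 1, 1, 1] . pi = 1

Solving yields:
  pi_1 = 475/2326
  pi_2 = 8783/55824
  pi_3 = 6621/18608
  pi_4 = 9079/55824
  pi_5 = 2233/18608

Verification (pi * P):
  475/2326*1/15 + 8783/55824*1/5 + 6621/18608*1/3 + 9079/55824*1/5 + 2233/18608*1/15 = 475/2326 = pi_1  (ok)
  475/2326*2/15 + 8783/55824*2/15 + 6621/18608*2/15 + 9079/55824*2/15 + 2233/18608*1/3 = 8783/55824 = pi_2  (ok)
  475/2326*3/5 + 8783/55824*8/15 + 6621/18608*1/5 + 9079/55824*1/3 + 2233/18608*1/5 = 6621/18608 = pi_3  (ok)
  475/2326*1/15 + 8783/55824*1/15 + 6621/18608*1/5 + 9079/55824*4/15 + 2233/18608*1/5 = 9079/55824 = pi_4  (ok)
  475/2326*2/15 + 8783/55824*1/15 + 6621/18608*2/15 + 9079/55824*1/15 + 2233/18608*1/5 = 2233/18608 = pi_5  (ok)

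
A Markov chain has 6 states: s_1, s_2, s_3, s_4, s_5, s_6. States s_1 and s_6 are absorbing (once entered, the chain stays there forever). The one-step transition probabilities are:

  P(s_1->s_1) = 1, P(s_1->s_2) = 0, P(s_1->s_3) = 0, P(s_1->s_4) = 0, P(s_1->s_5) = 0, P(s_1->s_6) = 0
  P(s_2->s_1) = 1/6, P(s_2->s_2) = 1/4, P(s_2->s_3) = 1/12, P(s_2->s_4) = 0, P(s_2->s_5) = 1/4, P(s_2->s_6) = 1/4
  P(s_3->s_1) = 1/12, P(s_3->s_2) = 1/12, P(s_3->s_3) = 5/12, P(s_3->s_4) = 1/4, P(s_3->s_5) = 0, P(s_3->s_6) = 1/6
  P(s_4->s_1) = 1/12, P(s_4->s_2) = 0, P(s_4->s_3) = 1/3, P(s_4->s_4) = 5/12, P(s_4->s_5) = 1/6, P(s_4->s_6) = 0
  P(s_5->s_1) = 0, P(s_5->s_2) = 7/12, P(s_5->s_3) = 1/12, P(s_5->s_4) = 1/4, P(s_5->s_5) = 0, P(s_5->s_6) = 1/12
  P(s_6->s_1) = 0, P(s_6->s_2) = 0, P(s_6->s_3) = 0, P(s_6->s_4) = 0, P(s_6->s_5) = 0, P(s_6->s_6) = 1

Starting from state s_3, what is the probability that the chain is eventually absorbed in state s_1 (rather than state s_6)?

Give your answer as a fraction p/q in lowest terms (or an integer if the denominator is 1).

Let a_i = P(absorbed in s_1 | start in state i).
Boundary conditions: a_s_1 = 1, a_s_6 = 0.
For each transient state i, a_i = sum_j P(i->j) * a_j:
  a_s_2 = 1/6*a_s_1 + 1/4*a_s_2 + 1/12*a_s_3 + 0*a_s_4 + 1/4*a_s_5 + 1/4*a_s_6
  a_s_3 = 1/12*a_s_1 + 1/12*a_s_2 + 5/12*a_s_3 + 1/4*a_s_4 + 0*a_s_5 + 1/6*a_s_6
  a_s_4 = 1/12*a_s_1 + 0*a_s_2 + 1/3*a_s_3 + 5/12*a_s_4 + 1/6*a_s_5 + 0*a_s_6
  a_s_5 = 0*a_s_1 + 7/12*a_s_2 + 1/12*a_s_3 + 1/4*a_s_4 + 0*a_s_5 + 1/12*a_s_6

Substituting a_s_1 = 1 and a_s_6 = 0, rearrange to (I - Q) a = r where r[i] = P(i -> s_1):
  [3/4, -1/12, 0, -1/4] . (a_s_2, a_s_3, a_s_4, a_s_5) = 1/6
  [-1/12, 7/12, -1/4, 0] . (a_s_2, a_s_3, a_s_4, a_s_5) = 1/12
  [0, -1/3, 7/12, -1/6] . (a_s_2, a_s_3, a_s_4, a_s_5) = 1/12
  [-7/12, -1/12, -1/4, 1] . (a_s_2, a_s_3, a_s_4, a_s_5) = 0

Solving yields:
  a_s_2 = 23/58
  a_s_3 = 71/174
  a_s_4 = 127/261
  a_s_5 = 101/261

Starting state is s_3, so the absorption probability is a_s_3 = 71/174.

Answer: 71/174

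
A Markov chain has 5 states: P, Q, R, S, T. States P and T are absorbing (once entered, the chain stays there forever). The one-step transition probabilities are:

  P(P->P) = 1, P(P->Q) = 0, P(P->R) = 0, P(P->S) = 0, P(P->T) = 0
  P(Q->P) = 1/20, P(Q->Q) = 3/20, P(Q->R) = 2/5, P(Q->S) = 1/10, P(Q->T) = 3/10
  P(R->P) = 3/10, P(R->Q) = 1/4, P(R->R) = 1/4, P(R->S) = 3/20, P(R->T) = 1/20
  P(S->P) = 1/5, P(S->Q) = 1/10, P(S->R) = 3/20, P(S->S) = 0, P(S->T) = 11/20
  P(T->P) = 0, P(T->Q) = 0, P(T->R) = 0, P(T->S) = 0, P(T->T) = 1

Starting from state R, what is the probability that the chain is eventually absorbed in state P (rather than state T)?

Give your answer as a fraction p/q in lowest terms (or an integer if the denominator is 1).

Answer: 2366/4009

Derivation:
Let a_i = P(absorbed in P | start in state i).
Boundary conditions: a_P = 1, a_T = 0.
For each transient state i, a_i = sum_j P(i->j) * a_j:
  a_Q = 1/20*a_P + 3/20*a_Q + 2/5*a_R + 1/10*a_S + 3/10*a_T
  a_R = 3/10*a_P + 1/4*a_Q + 1/4*a_R + 3/20*a_S + 1/20*a_T
  a_S = 1/5*a_P + 1/10*a_Q + 3/20*a_R + 0*a_S + 11/20*a_T

Substituting a_P = 1 and a_T = 0, rearrange to (I - Q) a = r where r[i] = P(i -> P):
  [17/20, -2/5, -1/10] . (a_Q, a_R, a_S) = 1/20
  [-1/4, 3/4, -3/20] . (a_Q, a_R, a_S) = 3/10
  [-1/10, -3/20, 1] . (a_Q, a_R, a_S) = 1/5

Solving yields:
  a_Q = 1503/4009
  a_R = 2366/4009
  a_S = 1307/4009

Starting state is R, so the absorption probability is a_R = 2366/4009.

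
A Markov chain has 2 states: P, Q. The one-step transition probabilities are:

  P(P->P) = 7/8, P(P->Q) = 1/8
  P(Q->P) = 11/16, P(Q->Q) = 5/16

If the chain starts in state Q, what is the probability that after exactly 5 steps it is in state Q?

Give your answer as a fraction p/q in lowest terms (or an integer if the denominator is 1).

Computing P^5 by repeated multiplication:
P^1 =
  P: [7/8, 1/8]
  Q: [11/16, 5/16]
P^2 =
  P: [109/128, 19/128]
  Q: [209/256, 47/256]
P^3 =
  P: [1735/2048, 313/2048]
  Q: [3443/4096, 653/4096]
P^4 =
  P: [27733/32768, 5035/32768]
  Q: [55385/65536, 10151/65536]
P^5 =
  P: [443647/524288, 80641/524288]
  Q: [887051/1048576, 161525/1048576]

(P^5)[Q -> Q] = 161525/1048576

Answer: 161525/1048576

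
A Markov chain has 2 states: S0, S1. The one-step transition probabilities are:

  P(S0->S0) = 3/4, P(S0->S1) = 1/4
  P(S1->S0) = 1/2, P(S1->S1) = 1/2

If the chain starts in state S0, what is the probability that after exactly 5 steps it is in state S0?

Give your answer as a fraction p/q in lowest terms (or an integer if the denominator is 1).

Computing P^5 by repeated multiplication:
P^1 =
  S0: [3/4, 1/4]
  S1: [1/2, 1/2]
P^2 =
  S0: [11/16, 5/16]
  S1: [5/8, 3/8]
P^3 =
  S0: [43/64, 21/64]
  S1: [21/32, 11/32]
P^4 =
  S0: [171/256, 85/256]
  S1: [85/128, 43/128]
P^5 =
  S0: [683/1024, 341/1024]
  S1: [341/512, 171/512]

(P^5)[S0 -> S0] = 683/1024

Answer: 683/1024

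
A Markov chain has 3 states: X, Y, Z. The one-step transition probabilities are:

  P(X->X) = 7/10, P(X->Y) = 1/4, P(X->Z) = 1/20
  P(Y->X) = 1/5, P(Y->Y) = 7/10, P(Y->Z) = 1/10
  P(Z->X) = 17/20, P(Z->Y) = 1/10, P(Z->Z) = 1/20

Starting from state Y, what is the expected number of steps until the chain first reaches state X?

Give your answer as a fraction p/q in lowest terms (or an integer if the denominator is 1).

Let h_i = expected steps to first reach X from state i.
Boundary: h_X = 0.
First-step equations for the other states:
  h_Y = 1 + 1/5*h_X + 7/10*h_Y + 1/10*h_Z
  h_Z = 1 + 17/20*h_X + 1/10*h_Y + 1/20*h_Z

Substituting h_X = 0 and rearranging gives the linear system (I - Q) h = 1:
  [3/10, -1/10] . (h_Y, h_Z) = 1
  [-1/10, 19/20] . (h_Y, h_Z) = 1

Solving yields:
  h_Y = 42/11
  h_Z = 16/11

Starting state is Y, so the expected hitting time is h_Y = 42/11.

Answer: 42/11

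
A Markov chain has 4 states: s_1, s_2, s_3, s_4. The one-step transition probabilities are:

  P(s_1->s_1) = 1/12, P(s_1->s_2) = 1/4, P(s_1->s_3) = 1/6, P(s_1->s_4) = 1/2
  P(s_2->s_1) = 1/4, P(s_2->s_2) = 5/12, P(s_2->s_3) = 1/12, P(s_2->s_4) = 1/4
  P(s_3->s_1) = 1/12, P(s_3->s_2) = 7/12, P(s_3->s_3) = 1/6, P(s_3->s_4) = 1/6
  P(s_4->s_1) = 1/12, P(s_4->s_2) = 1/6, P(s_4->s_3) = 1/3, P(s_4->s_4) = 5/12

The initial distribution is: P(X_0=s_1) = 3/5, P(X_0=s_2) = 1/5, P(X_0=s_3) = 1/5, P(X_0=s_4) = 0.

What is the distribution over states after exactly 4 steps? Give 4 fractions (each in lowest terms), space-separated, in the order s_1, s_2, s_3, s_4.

Answer: 1823/12960 35791/103680 3317/17280 33403/103680

Derivation:
Propagating the distribution step by step (d_{t+1} = d_t * P):
d_0 = (s_1=3/5, s_2=1/5, s_3=1/5, s_4=0)
  d_1[s_1] = 3/5*1/12 + 1/5*1/4 + 1/5*1/12 + 0*1/12 = 7/60
  d_1[s_2] = 3/5*1/4 + 1/5*5/12 + 1/5*7/12 + 0*1/6 = 7/20
  d_1[s_3] = 3/5*1/6 + 1/5*1/12 + 1/5*1/6 + 0*1/3 = 3/20
  d_1[s_4] = 3/5*1/2 + 1/5*1/4 + 1/5*1/6 + 0*5/12 = 23/60
d_1 = (s_1=7/60, s_2=7/20, s_3=3/20, s_4=23/60)
  d_2[s_1] = 7/60*1/12 + 7/20*1/4 + 3/20*1/12 + 23/60*1/12 = 17/120
  d_2[s_2] = 7/60*1/4 + 7/20*5/12 + 3/20*7/12 + 23/60*1/6 = 47/144
  d_2[s_3] = 7/60*1/6 + 7/20*1/12 + 3/20*1/6 + 23/60*1/3 = 29/144
  d_2[s_4] = 7/60*1/2 + 7/20*1/4 + 3/20*1/6 + 23/60*5/12 = 119/360
d_2 = (s_1=17/120, s_2=47/144, s_3=29/144, s_4=119/360)
  d_3[s_1] = 17/120*1/12 + 47/144*1/4 + 29/144*1/12 + 119/360*1/12 = 119/864
  d_3[s_2] = 17/120*1/4 + 47/144*5/12 + 29/144*7/12 + 119/360*1/6 = 743/2160
  d_3[s_3] = 17/120*1/6 + 47/144*1/12 + 29/144*1/6 + 119/360*1/3 = 1681/8640
  d_3[s_4] = 17/120*1/2 + 47/144*1/4 + 29/144*1/6 + 119/360*5/12 = 2797/8640
d_3 = (s_1=119/864, s_2=743/2160, s_3=1681/8640, s_4=2797/8640)
  d_4[s_1] = 119/864*1/12 + 743/2160*1/4 + 1681/8640*1/12 + 2797/8640*1/12 = 1823/12960
  d_4[s_2] = 119/864*1/4 + 743/2160*5/12 + 1681/8640*7/12 + 2797/8640*1/6 = 35791/103680
  d_4[s_3] = 119/864*1/6 + 743/2160*1/12 + 1681/8640*1/6 + 2797/8640*1/3 = 3317/17280
  d_4[s_4] = 119/864*1/2 + 743/2160*1/4 + 1681/8640*1/6 + 2797/8640*5/12 = 33403/103680
d_4 = (s_1=1823/12960, s_2=35791/103680, s_3=3317/17280, s_4=33403/103680)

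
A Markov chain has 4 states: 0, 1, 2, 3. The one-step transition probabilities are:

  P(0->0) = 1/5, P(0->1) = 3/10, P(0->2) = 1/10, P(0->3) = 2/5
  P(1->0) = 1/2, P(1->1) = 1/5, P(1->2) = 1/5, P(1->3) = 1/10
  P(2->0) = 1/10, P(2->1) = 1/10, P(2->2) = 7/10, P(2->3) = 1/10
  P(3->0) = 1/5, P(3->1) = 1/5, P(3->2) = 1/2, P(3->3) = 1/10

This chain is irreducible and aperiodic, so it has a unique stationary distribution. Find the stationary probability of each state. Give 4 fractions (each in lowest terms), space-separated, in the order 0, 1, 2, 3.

The stationary distribution satisfies pi = pi * P, i.e.:
  pi_0 = 1/5*pi_0 + 1/2*pi_1 + 1/10*pi_2 + 1/5*pi_3
  pi_1 = 3/10*pi_0 + 1/5*pi_1 + 1/10*pi_2 + 1/5*pi_3
  pi_2 = 1/10*pi_0 + 1/5*pi_1 + 7/10*pi_2 + 1/2*pi_3
  pi_3 = 2/5*pi_0 + 1/10*pi_1 + 1/10*pi_2 + 1/10*pi_3
with normalization: pi_0 + pi_1 + pi_2 + pi_3 = 1.

Using the first 3 balance equations plus normalization, the linear system A*pi = b is:
  [-4/5, 1/2, 1/10, 1/5] . pi = 0
  [3/10, -4/5, 1/10, 1/5] . pi = 0
  [1/10, 1/5, -3/10, 1/2] . pi = 0
  [1, 1, 1, 1] . pi = 1

Solving yields:
  pi_0 = 143/691
  pi_1 = 121/691
  pi_2 = 315/691
  pi_3 = 112/691

Verification (pi * P):
  143/691*1/5 + 121/691*1/2 + 315/691*1/10 + 112/691*1/5 = 143/691 = pi_0  (ok)
  143/691*3/10 + 121/691*1/5 + 315/691*1/10 + 112/691*1/5 = 121/691 = pi_1  (ok)
  143/691*1/10 + 121/691*1/5 + 315/691*7/10 + 112/691*1/2 = 315/691 = pi_2  (ok)
  143/691*2/5 + 121/691*1/10 + 315/691*1/10 + 112/691*1/10 = 112/691 = pi_3  (ok)

Answer: 143/691 121/691 315/691 112/691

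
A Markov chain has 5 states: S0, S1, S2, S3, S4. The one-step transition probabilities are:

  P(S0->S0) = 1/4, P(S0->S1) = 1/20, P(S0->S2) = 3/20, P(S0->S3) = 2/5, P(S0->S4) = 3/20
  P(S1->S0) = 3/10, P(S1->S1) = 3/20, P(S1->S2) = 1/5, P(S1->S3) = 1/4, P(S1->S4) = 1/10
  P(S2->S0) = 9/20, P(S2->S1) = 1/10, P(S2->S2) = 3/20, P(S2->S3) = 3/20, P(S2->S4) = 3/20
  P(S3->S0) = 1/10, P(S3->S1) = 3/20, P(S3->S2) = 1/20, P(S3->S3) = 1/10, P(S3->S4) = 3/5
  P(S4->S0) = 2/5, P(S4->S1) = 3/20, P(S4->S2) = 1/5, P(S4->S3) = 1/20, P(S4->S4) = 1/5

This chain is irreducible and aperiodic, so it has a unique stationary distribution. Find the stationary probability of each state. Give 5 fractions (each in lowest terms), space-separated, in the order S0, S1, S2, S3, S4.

The stationary distribution satisfies pi = pi * P, i.e.:
  pi_S0 = 1/4*pi_S0 + 3/10*pi_S1 + 9/20*pi_S2 + 1/10*pi_S3 + 2/5*pi_S4
  pi_S1 = 1/20*pi_S0 + 3/20*pi_S1 + 1/10*pi_S2 + 3/20*pi_S3 + 3/20*pi_S4
  pi_S2 = 3/20*pi_S0 + 1/5*pi_S1 + 3/20*pi_S2 + 1/20*pi_S3 + 1/5*pi_S4
  pi_S3 = 2/5*pi_S0 + 1/4*pi_S1 + 3/20*pi_S2 + 1/10*pi_S3 + 1/20*pi_S4
  pi_S4 = 3/20*pi_S0 + 1/10*pi_S1 + 3/20*pi_S2 + 3/5*pi_S3 + 1/5*pi_S4
with normalization: pi_S0 + pi_S1 + pi_S2 + pi_S3 + pi_S4 = 1.

Using the first 4 balance equations plus normalization, the linear system A*pi = b is:
  [-3/4, 3/10, 9/20, 1/10, 2/5] . pi = 0
  [1/20, -17/20, 1/10, 3/20, 3/20] . pi = 0
  [3/20, 1/5, -17/20, 1/20, 1/5] . pi = 0
  [2/5, 1/4, 3/20, -9/10, 1/20] . pi = 0
  [1, 1, 1, 1, 1] . pi = 1

Solving yields:
  pi_S0 = 14737/50419
  pi_S1 = 5716/50419
  pi_S2 = 7463/50419
  pi_S3 = 10072/50419
  pi_S4 = 12431/50419

Verification (pi * P):
  14737/50419*1/4 + 5716/50419*3/10 + 7463/50419*9/20 + 10072/50419*1/10 + 12431/50419*2/5 = 14737/50419 = pi_S0  (ok)
  14737/50419*1/20 + 5716/50419*3/20 + 7463/50419*1/10 + 10072/50419*3/20 + 12431/50419*3/20 = 5716/50419 = pi_S1  (ok)
  14737/50419*3/20 + 5716/50419*1/5 + 7463/50419*3/20 + 10072/50419*1/20 + 12431/50419*1/5 = 7463/50419 = pi_S2  (ok)
  14737/50419*2/5 + 5716/50419*1/4 + 7463/50419*3/20 + 10072/50419*1/10 + 12431/50419*1/20 = 10072/50419 = pi_S3  (ok)
  14737/50419*3/20 + 5716/50419*1/10 + 7463/50419*3/20 + 10072/50419*3/5 + 12431/50419*1/5 = 12431/50419 = pi_S4  (ok)

Answer: 14737/50419 5716/50419 7463/50419 10072/50419 12431/50419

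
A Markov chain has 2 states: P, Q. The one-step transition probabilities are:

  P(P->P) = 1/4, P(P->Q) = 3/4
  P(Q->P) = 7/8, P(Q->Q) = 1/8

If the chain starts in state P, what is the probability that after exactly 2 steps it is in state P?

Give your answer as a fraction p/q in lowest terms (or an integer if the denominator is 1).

Answer: 23/32

Derivation:
Computing P^2 by repeated multiplication:
P^1 =
  P: [1/4, 3/4]
  Q: [7/8, 1/8]
P^2 =
  P: [23/32, 9/32]
  Q: [21/64, 43/64]

(P^2)[P -> P] = 23/32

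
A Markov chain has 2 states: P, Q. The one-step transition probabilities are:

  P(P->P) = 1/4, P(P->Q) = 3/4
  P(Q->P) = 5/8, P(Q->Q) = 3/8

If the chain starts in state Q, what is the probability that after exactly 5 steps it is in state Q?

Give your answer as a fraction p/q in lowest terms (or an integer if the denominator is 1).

Computing P^5 by repeated multiplication:
P^1 =
  P: [1/4, 3/4]
  Q: [5/8, 3/8]
P^2 =
  P: [17/32, 15/32]
  Q: [25/64, 39/64]
P^3 =
  P: [109/256, 147/256]
  Q: [245/512, 267/512]
P^4 =
  P: [953/2048, 1095/2048]
  Q: [1825/4096, 2271/4096]
P^5 =
  P: [7381/16384, 9003/16384]
  Q: [15005/32768, 17763/32768]

(P^5)[Q -> Q] = 17763/32768

Answer: 17763/32768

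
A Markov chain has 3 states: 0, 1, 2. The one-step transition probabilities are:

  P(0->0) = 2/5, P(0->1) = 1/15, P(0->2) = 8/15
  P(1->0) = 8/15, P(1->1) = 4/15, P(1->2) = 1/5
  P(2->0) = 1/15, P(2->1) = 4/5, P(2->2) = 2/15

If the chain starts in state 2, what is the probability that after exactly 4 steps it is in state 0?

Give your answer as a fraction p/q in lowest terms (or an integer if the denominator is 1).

Answer: 16459/50625

Derivation:
Computing P^4 by repeated multiplication:
P^1 =
  0: [2/5, 1/15, 8/15]
  1: [8/15, 4/15, 1/5]
  2: [1/15, 4/5, 2/15]
P^2 =
  0: [52/225, 106/225, 67/225]
  1: [83/225, 4/15, 82/225]
  2: [104/225, 73/225, 16/75]
P^3 =
  0: [409/1125, 256/675, 868/3375]
  1: [212/675, 1307/3375, 112/375]
  2: [1256/3375, 36/125, 1147/3375]
P^4 =
  0: [3694/10125, 16763/50625, 15392/50625]
  1: [17824/50625, 6128/16875, 14417/50625]
  2: [16459/50625, 18908/50625, 5086/16875]

(P^4)[2 -> 0] = 16459/50625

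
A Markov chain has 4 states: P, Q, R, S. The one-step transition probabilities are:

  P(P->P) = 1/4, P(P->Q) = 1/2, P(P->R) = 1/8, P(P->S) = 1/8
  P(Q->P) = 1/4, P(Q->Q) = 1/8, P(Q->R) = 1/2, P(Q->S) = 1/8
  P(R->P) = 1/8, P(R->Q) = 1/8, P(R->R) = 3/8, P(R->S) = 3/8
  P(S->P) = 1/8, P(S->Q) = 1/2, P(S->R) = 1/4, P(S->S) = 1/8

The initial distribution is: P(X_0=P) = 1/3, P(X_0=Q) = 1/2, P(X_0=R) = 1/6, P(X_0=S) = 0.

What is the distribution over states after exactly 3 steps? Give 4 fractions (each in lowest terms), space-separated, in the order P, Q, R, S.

Propagating the distribution step by step (d_{t+1} = d_t * P):
d_0 = (P=1/3, Q=1/2, R=1/6, S=0)
  d_1[P] = 1/3*1/4 + 1/2*1/4 + 1/6*1/8 + 0*1/8 = 11/48
  d_1[Q] = 1/3*1/2 + 1/2*1/8 + 1/6*1/8 + 0*1/2 = 1/4
  d_1[R] = 1/3*1/8 + 1/2*1/2 + 1/6*3/8 + 0*1/4 = 17/48
  d_1[S] = 1/3*1/8 + 1/2*1/8 + 1/6*3/8 + 0*1/8 = 1/6
d_1 = (P=11/48, Q=1/4, R=17/48, S=1/6)
  d_2[P] = 11/48*1/4 + 1/4*1/4 + 17/48*1/8 + 1/6*1/8 = 71/384
  d_2[Q] = 11/48*1/2 + 1/4*1/8 + 17/48*1/8 + 1/6*1/2 = 35/128
  d_2[R] = 11/48*1/8 + 1/4*1/2 + 17/48*3/8 + 1/6*1/4 = 21/64
  d_2[S] = 11/48*1/8 + 1/4*1/8 + 17/48*3/8 + 1/6*1/8 = 41/192
d_2 = (P=71/384, Q=35/128, R=21/64, S=41/192)
  d_3[P] = 71/384*1/4 + 35/128*1/4 + 21/64*1/8 + 41/192*1/8 = 35/192
  d_3[Q] = 71/384*1/2 + 35/128*1/8 + 21/64*1/8 + 41/192*1/2 = 281/1024
  d_3[R] = 71/384*1/8 + 35/128*1/2 + 21/64*3/8 + 41/192*1/4 = 1033/3072
  d_3[S] = 71/384*1/8 + 35/128*1/8 + 21/64*3/8 + 41/192*1/8 = 53/256
d_3 = (P=35/192, Q=281/1024, R=1033/3072, S=53/256)

Answer: 35/192 281/1024 1033/3072 53/256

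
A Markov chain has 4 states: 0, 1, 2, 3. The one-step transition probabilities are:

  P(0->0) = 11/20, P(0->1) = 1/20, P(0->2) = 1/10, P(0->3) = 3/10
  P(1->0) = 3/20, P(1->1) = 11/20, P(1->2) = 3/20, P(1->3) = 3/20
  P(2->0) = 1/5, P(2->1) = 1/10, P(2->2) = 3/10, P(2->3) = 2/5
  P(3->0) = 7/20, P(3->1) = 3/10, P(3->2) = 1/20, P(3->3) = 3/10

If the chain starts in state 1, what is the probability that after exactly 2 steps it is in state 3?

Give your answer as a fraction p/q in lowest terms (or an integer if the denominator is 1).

Computing P^2 by repeated multiplication:
P^1 =
  0: [11/20, 1/20, 1/10, 3/10]
  1: [3/20, 11/20, 3/20, 3/20]
  2: [1/5, 1/10, 3/10, 2/5]
  3: [7/20, 3/10, 1/20, 3/10]
P^2 =
  0: [87/200, 31/200, 43/400, 121/400]
  1: [99/400, 37/100, 3/20, 93/400]
  2: [13/40, 43/200, 29/200, 63/200]
  3: [141/400, 111/400, 11/100, 13/50]

(P^2)[1 -> 3] = 93/400

Answer: 93/400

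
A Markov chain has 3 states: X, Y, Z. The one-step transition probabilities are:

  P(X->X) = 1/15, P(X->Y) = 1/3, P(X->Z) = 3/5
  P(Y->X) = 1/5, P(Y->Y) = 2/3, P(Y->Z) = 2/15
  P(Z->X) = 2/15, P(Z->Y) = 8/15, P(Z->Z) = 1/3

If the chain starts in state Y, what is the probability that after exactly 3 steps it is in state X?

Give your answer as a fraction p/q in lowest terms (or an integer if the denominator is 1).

Answer: 544/3375

Derivation:
Computing P^3 by repeated multiplication:
P^1 =
  X: [1/15, 1/3, 3/5]
  Y: [1/5, 2/3, 2/15]
  Z: [2/15, 8/15, 1/3]
P^2 =
  X: [34/225, 127/225, 64/225]
  Y: [37/225, 131/225, 19/75]
  Z: [4/25, 26/45, 59/225]
P^3 =
  X: [181/1125, 1952/3375, 176/675]
  Y: [544/3375, 1951/3375, 176/675]
  Z: [544/3375, 1952/3375, 293/1125]

(P^3)[Y -> X] = 544/3375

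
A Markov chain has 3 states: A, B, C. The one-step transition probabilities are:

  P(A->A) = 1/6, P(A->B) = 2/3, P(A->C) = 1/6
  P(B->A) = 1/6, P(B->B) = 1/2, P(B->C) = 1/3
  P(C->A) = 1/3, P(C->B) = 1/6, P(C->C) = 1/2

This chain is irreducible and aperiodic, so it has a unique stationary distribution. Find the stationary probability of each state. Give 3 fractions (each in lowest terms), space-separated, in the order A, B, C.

Answer: 7/31 13/31 11/31

Derivation:
The stationary distribution satisfies pi = pi * P, i.e.:
  pi_A = 1/6*pi_A + 1/6*pi_B + 1/3*pi_C
  pi_B = 2/3*pi_A + 1/2*pi_B + 1/6*pi_C
  pi_C = 1/6*pi_A + 1/3*pi_B + 1/2*pi_C
with normalization: pi_A + pi_B + pi_C = 1.

Using the first 2 balance equations plus normalization, the linear system A*pi = b is:
  [-5/6, 1/6, 1/3] . pi = 0
  [2/3, -1/2, 1/6] . pi = 0
  [1, 1, 1] . pi = 1

Solving yields:
  pi_A = 7/31
  pi_B = 13/31
  pi_C = 11/31

Verification (pi * P):
  7/31*1/6 + 13/31*1/6 + 11/31*1/3 = 7/31 = pi_A  (ok)
  7/31*2/3 + 13/31*1/2 + 11/31*1/6 = 13/31 = pi_B  (ok)
  7/31*1/6 + 13/31*1/3 + 11/31*1/2 = 11/31 = pi_C  (ok)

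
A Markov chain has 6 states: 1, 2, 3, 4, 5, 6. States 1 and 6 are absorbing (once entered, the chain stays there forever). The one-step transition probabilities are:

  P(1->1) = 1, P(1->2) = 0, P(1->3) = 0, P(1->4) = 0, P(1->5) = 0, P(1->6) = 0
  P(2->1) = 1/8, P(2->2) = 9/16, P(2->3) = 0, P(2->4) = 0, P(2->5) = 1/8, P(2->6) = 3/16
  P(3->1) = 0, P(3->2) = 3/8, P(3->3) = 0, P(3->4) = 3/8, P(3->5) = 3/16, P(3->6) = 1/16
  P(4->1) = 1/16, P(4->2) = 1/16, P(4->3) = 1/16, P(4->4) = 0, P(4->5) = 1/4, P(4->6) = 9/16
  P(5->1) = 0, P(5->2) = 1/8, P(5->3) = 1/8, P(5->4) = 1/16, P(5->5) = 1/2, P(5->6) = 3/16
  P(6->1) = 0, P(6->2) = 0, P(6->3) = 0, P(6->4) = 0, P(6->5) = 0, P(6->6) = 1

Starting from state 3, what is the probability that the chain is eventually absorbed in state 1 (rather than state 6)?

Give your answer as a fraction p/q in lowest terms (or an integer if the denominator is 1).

Answer: 2223/11071

Derivation:
Let a_i = P(absorbed in 1 | start in state i).
Boundary conditions: a_1 = 1, a_6 = 0.
For each transient state i, a_i = sum_j P(i->j) * a_j:
  a_2 = 1/8*a_1 + 9/16*a_2 + 0*a_3 + 0*a_4 + 1/8*a_5 + 3/16*a_6
  a_3 = 0*a_1 + 3/8*a_2 + 0*a_3 + 3/8*a_4 + 3/16*a_5 + 1/16*a_6
  a_4 = 1/16*a_1 + 1/16*a_2 + 1/16*a_3 + 0*a_4 + 1/4*a_5 + 9/16*a_6
  a_5 = 0*a_1 + 1/8*a_2 + 1/8*a_3 + 1/16*a_4 + 1/2*a_5 + 3/16*a_6

Substituting a_1 = 1 and a_6 = 0, rearrange to (I - Q) a = r where r[i] = P(i -> 1):
  [7/16, 0, 0, -1/8] . (a_2, a_3, a_4, a_5) = 1/8
  [-3/8, 1, -3/8, -3/16] . (a_2, a_3, a_4, a_5) = 0
  [-1/16, -1/16, 1, -1/4] . (a_2, a_3, a_4, a_5) = 1/16
  [-1/8, -1/8, -1/16, 1/2] . (a_2, a_3, a_4, a_5) = 0

Solving yields:
  a_2 = 3634/11071
  a_3 = 2223/11071
  a_4 = 1470/11071
  a_5 = 1648/11071

Starting state is 3, so the absorption probability is a_3 = 2223/11071.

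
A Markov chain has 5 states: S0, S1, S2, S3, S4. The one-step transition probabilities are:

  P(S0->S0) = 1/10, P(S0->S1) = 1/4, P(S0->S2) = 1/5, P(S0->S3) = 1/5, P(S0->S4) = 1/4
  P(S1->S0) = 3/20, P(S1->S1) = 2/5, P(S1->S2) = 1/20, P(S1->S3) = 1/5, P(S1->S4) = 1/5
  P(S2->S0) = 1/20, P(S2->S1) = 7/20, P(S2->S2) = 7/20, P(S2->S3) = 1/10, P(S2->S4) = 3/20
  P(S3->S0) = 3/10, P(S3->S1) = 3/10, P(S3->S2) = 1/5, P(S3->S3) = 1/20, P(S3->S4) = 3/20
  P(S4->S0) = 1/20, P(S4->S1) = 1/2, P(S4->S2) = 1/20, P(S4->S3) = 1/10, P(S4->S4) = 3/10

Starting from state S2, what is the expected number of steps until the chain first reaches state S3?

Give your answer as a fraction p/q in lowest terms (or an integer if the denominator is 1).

Answer: 15340/2279

Derivation:
Let h_i = expected steps to first reach S3 from state i.
Boundary: h_S3 = 0.
First-step equations for the other states:
  h_S0 = 1 + 1/10*h_S0 + 1/4*h_S1 + 1/5*h_S2 + 1/5*h_S3 + 1/4*h_S4
  h_S1 = 1 + 3/20*h_S0 + 2/5*h_S1 + 1/20*h_S2 + 1/5*h_S3 + 1/5*h_S4
  h_S2 = 1 + 1/20*h_S0 + 7/20*h_S1 + 7/20*h_S2 + 1/10*h_S3 + 3/20*h_S4
  h_S4 = 1 + 1/20*h_S0 + 1/2*h_S1 + 1/20*h_S2 + 1/10*h_S3 + 3/10*h_S4

Substituting h_S3 = 0 and rearranging gives the linear system (I - Q) h = 1:
  [9/10, -1/4, -1/5, -1/4] . (h_S0, h_S1, h_S2, h_S4) = 1
  [-3/20, 3/5, -1/20, -1/5] . (h_S0, h_S1, h_S2, h_S4) = 1
  [-1/20, -7/20, 13/20, -3/20] . (h_S0, h_S1, h_S2, h_S4) = 1
  [-1/20, -1/2, -1/20, 7/10] . (h_S0, h_S1, h_S2, h_S4) = 1

Solving yields:
  h_S0 = 13880/2279
  h_S1 = 13555/2279
  h_S2 = 15340/2279
  h_S4 = 15025/2279

Starting state is S2, so the expected hitting time is h_S2 = 15340/2279.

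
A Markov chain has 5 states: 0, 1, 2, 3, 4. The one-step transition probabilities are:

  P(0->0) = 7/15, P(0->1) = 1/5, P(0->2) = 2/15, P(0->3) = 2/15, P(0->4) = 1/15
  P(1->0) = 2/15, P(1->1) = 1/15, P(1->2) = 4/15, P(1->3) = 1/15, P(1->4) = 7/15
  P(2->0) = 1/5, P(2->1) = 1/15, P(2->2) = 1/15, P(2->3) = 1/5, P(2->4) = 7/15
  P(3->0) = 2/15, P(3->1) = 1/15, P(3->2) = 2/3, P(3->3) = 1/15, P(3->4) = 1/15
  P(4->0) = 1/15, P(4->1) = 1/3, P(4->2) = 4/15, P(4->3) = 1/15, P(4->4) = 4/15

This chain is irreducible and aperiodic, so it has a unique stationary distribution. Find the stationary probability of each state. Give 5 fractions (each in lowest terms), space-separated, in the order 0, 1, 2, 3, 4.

The stationary distribution satisfies pi = pi * P, i.e.:
  pi_0 = 7/15*pi_0 + 2/15*pi_1 + 1/5*pi_2 + 2/15*pi_3 + 1/15*pi_4
  pi_1 = 1/5*pi_0 + 1/15*pi_1 + 1/15*pi_2 + 1/15*pi_3 + 1/3*pi_4
  pi_2 = 2/15*pi_0 + 4/15*pi_1 + 1/15*pi_2 + 2/3*pi_3 + 4/15*pi_4
  pi_3 = 2/15*pi_0 + 1/15*pi_1 + 1/5*pi_2 + 1/15*pi_3 + 1/15*pi_4
  pi_4 = 1/15*pi_0 + 7/15*pi_1 + 7/15*pi_2 + 1/15*pi_3 + 4/15*pi_4
with normalization: pi_0 + pi_1 + pi_2 + pi_3 + pi_4 = 1.

Using the first 4 balance equations plus normalization, the linear system A*pi = b is:
  [-8/15, 2/15, 1/5, 2/15, 1/15] . pi = 0
  [1/5, -14/15, 1/15, 1/15, 1/3] . pi = 0
  [2/15, 4/15, -14/15, 2/3, 4/15] . pi = 0
  [2/15, 1/15, 1/5, -14/15, 1/15] . pi = 0
  [1, 1, 1, 1, 1] . pi = 1

Solving yields:
  pi_0 = 1471/7540
  pi_1 = 1913/11310
  pi_2 = 448/1885
  pi_3 = 2519/22620
  pi_4 = 1081/3770

Verification (pi * P):
  1471/7540*7/15 + 1913/11310*2/15 + 448/1885*1/5 + 2519/22620*2/15 + 1081/3770*1/15 = 1471/7540 = pi_0  (ok)
  1471/7540*1/5 + 1913/11310*1/15 + 448/1885*1/15 + 2519/22620*1/15 + 1081/3770*1/3 = 1913/11310 = pi_1  (ok)
  1471/7540*2/15 + 1913/11310*4/15 + 448/1885*1/15 + 2519/22620*2/3 + 1081/3770*4/15 = 448/1885 = pi_2  (ok)
  1471/7540*2/15 + 1913/11310*1/15 + 448/1885*1/5 + 2519/22620*1/15 + 1081/3770*1/15 = 2519/22620 = pi_3  (ok)
  1471/7540*1/15 + 1913/11310*7/15 + 448/1885*7/15 + 2519/22620*1/15 + 1081/3770*4/15 = 1081/3770 = pi_4  (ok)

Answer: 1471/7540 1913/11310 448/1885 2519/22620 1081/3770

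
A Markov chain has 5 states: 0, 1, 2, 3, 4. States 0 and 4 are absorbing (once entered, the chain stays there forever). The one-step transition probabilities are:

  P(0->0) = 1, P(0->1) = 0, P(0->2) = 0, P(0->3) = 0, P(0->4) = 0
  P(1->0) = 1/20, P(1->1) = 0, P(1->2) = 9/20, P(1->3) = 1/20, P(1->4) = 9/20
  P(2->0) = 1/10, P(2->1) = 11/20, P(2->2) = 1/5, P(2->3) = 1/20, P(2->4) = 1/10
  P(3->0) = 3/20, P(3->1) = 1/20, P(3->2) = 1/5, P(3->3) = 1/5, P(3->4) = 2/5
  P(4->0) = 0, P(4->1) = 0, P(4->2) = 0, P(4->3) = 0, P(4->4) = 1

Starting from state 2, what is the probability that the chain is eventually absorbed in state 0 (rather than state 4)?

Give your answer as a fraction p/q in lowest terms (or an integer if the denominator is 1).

Answer: 908/3387

Derivation:
Let a_i = P(absorbed in 0 | start in state i).
Boundary conditions: a_0 = 1, a_4 = 0.
For each transient state i, a_i = sum_j P(i->j) * a_j:
  a_1 = 1/20*a_0 + 0*a_1 + 9/20*a_2 + 1/20*a_3 + 9/20*a_4
  a_2 = 1/10*a_0 + 11/20*a_1 + 1/5*a_2 + 1/20*a_3 + 1/10*a_4
  a_3 = 3/20*a_0 + 1/20*a_1 + 1/5*a_2 + 1/5*a_3 + 2/5*a_4

Substituting a_0 = 1 and a_4 = 0, rearrange to (I - Q) a = r where r[i] = P(i -> 0):
  [1, -9/20, -1/20] . (a_1, a_2, a_3) = 1/20
  [-11/20, 4/5, -1/20] . (a_1, a_2, a_3) = 1/10
  [-1/20, -1/5, 4/5] . (a_1, a_2, a_3) = 3/20

Solving yields:
  a_1 = 623/3387
  a_2 = 908/3387
  a_3 = 901/3387

Starting state is 2, so the absorption probability is a_2 = 908/3387.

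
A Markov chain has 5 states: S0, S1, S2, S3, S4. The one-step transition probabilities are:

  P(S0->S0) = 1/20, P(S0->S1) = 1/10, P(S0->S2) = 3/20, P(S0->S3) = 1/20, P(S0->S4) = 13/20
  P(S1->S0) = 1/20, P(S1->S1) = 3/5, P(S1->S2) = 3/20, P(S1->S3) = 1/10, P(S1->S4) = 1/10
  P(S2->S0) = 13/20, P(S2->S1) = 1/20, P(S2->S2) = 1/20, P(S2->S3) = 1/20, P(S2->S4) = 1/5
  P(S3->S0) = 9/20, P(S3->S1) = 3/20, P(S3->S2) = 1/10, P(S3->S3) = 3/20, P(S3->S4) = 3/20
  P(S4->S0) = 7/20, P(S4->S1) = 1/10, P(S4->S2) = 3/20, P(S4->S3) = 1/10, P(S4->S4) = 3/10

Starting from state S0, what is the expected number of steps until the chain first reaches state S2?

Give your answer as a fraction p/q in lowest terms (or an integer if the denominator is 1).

Answer: 103/15

Derivation:
Let h_i = expected steps to first reach S2 from state i.
Boundary: h_S2 = 0.
First-step equations for the other states:
  h_S0 = 1 + 1/20*h_S0 + 1/10*h_S1 + 3/20*h_S2 + 1/20*h_S3 + 13/20*h_S4
  h_S1 = 1 + 1/20*h_S0 + 3/5*h_S1 + 3/20*h_S2 + 1/10*h_S3 + 1/10*h_S4
  h_S3 = 1 + 9/20*h_S0 + 3/20*h_S1 + 1/10*h_S2 + 3/20*h_S3 + 3/20*h_S4
  h_S4 = 1 + 7/20*h_S0 + 1/10*h_S1 + 3/20*h_S2 + 1/10*h_S3 + 3/10*h_S4

Substituting h_S2 = 0 and rearranging gives the linear system (I - Q) h = 1:
  [19/20, -1/10, -1/20, -13/20] . (h_S0, h_S1, h_S3, h_S4) = 1
  [-1/20, 2/5, -1/10, -1/10] . (h_S0, h_S1, h_S3, h_S4) = 1
  [-9/20, -3/20, 17/20, -3/20] . (h_S0, h_S1, h_S3, h_S4) = 1
  [-7/20, -1/10, -1/10, 7/10] . (h_S0, h_S1, h_S3, h_S4) = 1

Solving yields:
  h_S0 = 103/15
  h_S1 = 62/9
  h_S3 = 869/120
  h_S4 = 2477/360

Starting state is S0, so the expected hitting time is h_S0 = 103/15.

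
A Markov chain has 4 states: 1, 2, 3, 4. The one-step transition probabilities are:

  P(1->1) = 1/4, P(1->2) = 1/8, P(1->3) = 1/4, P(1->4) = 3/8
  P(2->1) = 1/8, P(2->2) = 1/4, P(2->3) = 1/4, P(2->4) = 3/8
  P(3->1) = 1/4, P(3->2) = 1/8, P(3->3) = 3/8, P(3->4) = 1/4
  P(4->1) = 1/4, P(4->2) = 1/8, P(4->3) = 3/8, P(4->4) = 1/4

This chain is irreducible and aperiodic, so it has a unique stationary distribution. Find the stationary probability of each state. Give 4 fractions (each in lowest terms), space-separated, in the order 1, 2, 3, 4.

The stationary distribution satisfies pi = pi * P, i.e.:
  pi_1 = 1/4*pi_1 + 1/8*pi_2 + 1/4*pi_3 + 1/4*pi_4
  pi_2 = 1/8*pi_1 + 1/4*pi_2 + 1/8*pi_3 + 1/8*pi_4
  pi_3 = 1/4*pi_1 + 1/4*pi_2 + 3/8*pi_3 + 3/8*pi_4
  pi_4 = 3/8*pi_1 + 3/8*pi_2 + 1/4*pi_3 + 1/4*pi_4
with normalization: pi_1 + pi_2 + pi_3 + pi_4 = 1.

Using the first 3 balance equations plus normalization, the linear system A*pi = b is:
  [-3/4, 1/8, 1/4, 1/4] . pi = 0
  [1/8, -3/4, 1/8, 1/8] . pi = 0
  [1/4, 1/4, -5/8, 3/8] . pi = 0
  [1, 1, 1, 1] . pi = 1

Solving yields:
  pi_1 = 13/56
  pi_2 = 1/7
  pi_3 = 21/64
  pi_4 = 19/64

Verification (pi * P):
  13/56*1/4 + 1/7*1/8 + 21/64*1/4 + 19/64*1/4 = 13/56 = pi_1  (ok)
  13/56*1/8 + 1/7*1/4 + 21/64*1/8 + 19/64*1/8 = 1/7 = pi_2  (ok)
  13/56*1/4 + 1/7*1/4 + 21/64*3/8 + 19/64*3/8 = 21/64 = pi_3  (ok)
  13/56*3/8 + 1/7*3/8 + 21/64*1/4 + 19/64*1/4 = 19/64 = pi_4  (ok)

Answer: 13/56 1/7 21/64 19/64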